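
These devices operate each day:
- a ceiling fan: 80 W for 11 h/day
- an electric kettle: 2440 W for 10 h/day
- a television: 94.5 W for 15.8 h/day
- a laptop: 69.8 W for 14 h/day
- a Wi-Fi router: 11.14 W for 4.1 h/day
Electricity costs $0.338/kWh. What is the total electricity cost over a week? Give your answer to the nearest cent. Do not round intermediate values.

ceiling fan: 80 W × 11 h × 7 d = 6,160 Wh = 6.16 kWh
electric kettle: 2440 W × 10 h × 7 d = 170,800 Wh = 170.8 kWh
television: 94.5 W × 15.8 h × 7 d = 10,452 Wh = 10.45 kWh
laptop: 69.8 W × 14 h × 7 d = 6,840 Wh = 6.84 kWh
Wi-Fi router: 11.14 W × 4.1 h × 7 d = 320 Wh = 0.3197 kWh
Total energy = 6.16 + 170.8 + 10.45 + 6.84 + 0.3197 = 194.6 kWh
Cost = 194.6 kWh × $0.338 = $65.77

$65.77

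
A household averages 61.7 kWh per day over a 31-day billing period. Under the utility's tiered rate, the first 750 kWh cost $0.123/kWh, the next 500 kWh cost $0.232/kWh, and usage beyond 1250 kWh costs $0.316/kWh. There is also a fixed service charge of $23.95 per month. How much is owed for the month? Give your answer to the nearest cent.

$441.61

Usage = 61.7 kWh/day × 31 days = 1912.7 kWh
First 750 kWh × $0.123 = $92.25
Next 500 kWh × $0.232 = $116.00
Remaining 662.7 kWh × $0.316 = $209.41
Energy charge = $417.66; + service $23.95 = $441.61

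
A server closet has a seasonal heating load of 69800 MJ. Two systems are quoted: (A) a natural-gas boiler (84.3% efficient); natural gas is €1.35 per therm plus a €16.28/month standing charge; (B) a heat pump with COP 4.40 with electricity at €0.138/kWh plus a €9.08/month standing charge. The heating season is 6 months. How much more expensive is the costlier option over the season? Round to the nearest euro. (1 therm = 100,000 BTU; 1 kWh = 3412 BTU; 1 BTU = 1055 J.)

€495

Heat load = 69800 MJ = 69,800,000,000 J / 1055 = 66,161,137 BTU
Gas: input = 66,161,137 / 0.843 = 78,482,963 BTU = 784.8 therm → 784.8 × €1.35 = €1,059.52; + 6 × €16.28 standing = €1,157.20
Heat pump: 66,161,137 BTU / 3412 = 19,390 kWh heat; / 4.40 = 4,407 kWh in → × €0.138 = €608.16; + 6 × €9.08 standing = €662.64
Difference = |€1,157.20 − €662.64| = €494.56 ≈ €495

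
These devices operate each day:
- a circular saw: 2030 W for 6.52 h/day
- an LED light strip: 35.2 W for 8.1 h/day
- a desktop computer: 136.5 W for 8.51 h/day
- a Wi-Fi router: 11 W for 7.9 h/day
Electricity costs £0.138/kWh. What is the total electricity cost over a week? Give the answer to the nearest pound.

£14

circular saw: 2030 W × 6.52 h × 7 d = 92,649 Wh = 92.65 kWh
LED light strip: 35.2 W × 8.1 h × 7 d = 1,996 Wh = 1.996 kWh
desktop computer: 136.5 W × 8.51 h × 7 d = 8,131 Wh = 8.131 kWh
Wi-Fi router: 11 W × 7.9 h × 7 d = 608 Wh = 0.6083 kWh
Total energy = 92.65 + 1.996 + 8.131 + 0.6083 = 103.4 kWh
Cost = 103.4 kWh × £0.138 = £14.27 ≈ £14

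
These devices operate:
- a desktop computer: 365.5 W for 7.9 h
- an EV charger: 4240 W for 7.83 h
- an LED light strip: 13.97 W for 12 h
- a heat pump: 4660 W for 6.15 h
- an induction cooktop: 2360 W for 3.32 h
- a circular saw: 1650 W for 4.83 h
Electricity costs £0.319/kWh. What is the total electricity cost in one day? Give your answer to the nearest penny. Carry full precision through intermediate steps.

desktop computer: 365.5 W × 7.9 h = 2,887 Wh = 2.887 kWh
EV charger: 4240 W × 7.83 h = 33,199 Wh = 33.2 kWh
LED light strip: 13.97 W × 12 h = 168 Wh = 0.1676 kWh
heat pump: 4660 W × 6.15 h = 28,659 Wh = 28.66 kWh
induction cooktop: 2360 W × 3.32 h = 7,835 Wh = 7.835 kWh
circular saw: 1650 W × 4.83 h = 7,970 Wh = 7.97 kWh
Total energy = 2.887 + 33.2 + 0.1676 + 28.66 + 7.835 + 7.97 = 80.72 kWh
Cost = 80.72 kWh × £0.319 = £25.75

£25.75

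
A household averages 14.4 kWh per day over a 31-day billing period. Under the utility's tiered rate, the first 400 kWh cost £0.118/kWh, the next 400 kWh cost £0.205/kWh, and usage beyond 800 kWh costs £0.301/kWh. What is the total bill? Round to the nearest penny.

£56.71

Usage = 14.4 kWh/day × 31 days = 446.4 kWh
First 400 kWh × £0.118 = £47.20
Next 46.4 kWh × £0.205 = £9.51
Remaining tier: 0 kWh (not reached)
Total = £56.71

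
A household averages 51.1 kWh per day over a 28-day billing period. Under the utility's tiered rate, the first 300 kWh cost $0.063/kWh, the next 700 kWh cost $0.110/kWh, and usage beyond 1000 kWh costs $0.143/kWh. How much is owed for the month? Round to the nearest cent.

Usage = 51.1 kWh/day × 28 days = 1430.8 kWh
First 300 kWh × $0.063 = $18.90
Next 700 kWh × $0.110 = $77.00
Remaining 430.8 kWh × $0.143 = $61.60
Total = $157.50

$157.50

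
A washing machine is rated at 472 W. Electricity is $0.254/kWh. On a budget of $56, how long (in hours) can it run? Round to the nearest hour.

467 h

Energy budget = $56 / $0.254 per kWh = 220.5 kWh = 220,472 Wh
Runtime = 220,472 Wh / 472 W = 467.1 h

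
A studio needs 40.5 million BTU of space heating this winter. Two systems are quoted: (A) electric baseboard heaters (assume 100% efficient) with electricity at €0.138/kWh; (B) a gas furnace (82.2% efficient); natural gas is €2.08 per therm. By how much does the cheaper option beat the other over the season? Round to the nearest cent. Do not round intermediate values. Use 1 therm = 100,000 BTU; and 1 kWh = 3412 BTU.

€613.22

Heat load = 40.5 × 10⁶ BTU = 40,500,000 BTU
Gas: input = 40,500,000 / 0.822 = 49,270,073 BTU = 492.7 therm → 492.7 × €2.08 = €1,024.82
Electric: 40,500,000 BTU / 3412 = 11,870 kWh → × €0.138 = €1,638.04
Difference = |€1,024.82 − €1,638.04| = €613.22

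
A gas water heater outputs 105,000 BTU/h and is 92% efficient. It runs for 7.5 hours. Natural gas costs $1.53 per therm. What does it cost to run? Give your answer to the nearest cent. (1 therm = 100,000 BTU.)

$13.10

Heat delivered = 105,000 BTU/h × 7.5 h = 787,500 BTU
Gas input = 787,500 / 0.92 = 855,978 BTU
= 855,978 / 100,000 = 8.56 therm
Cost = 8.56 × $1.53/therm = $13.10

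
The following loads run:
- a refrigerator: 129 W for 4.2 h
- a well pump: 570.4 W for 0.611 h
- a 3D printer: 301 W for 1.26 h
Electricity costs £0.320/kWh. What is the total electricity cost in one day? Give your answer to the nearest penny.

£0.41

refrigerator: 129 W × 4.2 h = 542 Wh = 0.5418 kWh
well pump: 570.4 W × 0.611 h = 349 Wh = 0.3485 kWh
3D printer: 301 W × 1.26 h = 379 Wh = 0.3793 kWh
Total energy = 0.5418 + 0.3485 + 0.3793 = 1.27 kWh
Cost = 1.27 kWh × £0.320 = £0.41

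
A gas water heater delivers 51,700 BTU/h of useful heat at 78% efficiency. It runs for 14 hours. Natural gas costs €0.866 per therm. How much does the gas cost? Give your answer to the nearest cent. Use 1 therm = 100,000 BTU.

Heat delivered = 51,700 BTU/h × 14 h = 723,800 BTU
Gas input = 723,800 / 0.780 = 927,949 BTU
= 927,949 / 100,000 = 9.279 therm
Cost = 9.279 × €0.866/therm = €8.04

€8.04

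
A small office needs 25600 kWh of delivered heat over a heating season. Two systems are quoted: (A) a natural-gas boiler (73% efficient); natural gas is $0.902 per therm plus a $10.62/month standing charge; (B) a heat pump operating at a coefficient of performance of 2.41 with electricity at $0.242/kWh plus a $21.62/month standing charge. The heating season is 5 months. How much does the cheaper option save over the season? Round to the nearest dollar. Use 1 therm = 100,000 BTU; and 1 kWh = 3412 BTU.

$1546

Heat load = 25600 kWh × 3412 = 87,347,200 BTU
Gas: input = 87,347,200 / 0.73 = 119,653,699 BTU = 1,197 therm → 1,197 × $0.902 = $1,079.28; + 5 × $10.62 standing = $1,132.38
Heat pump: 87,347,200 BTU / 3412 = 25,600 kWh heat; / 2.41 = 10,620 kWh in → × $0.242 = $2,570.62; + 5 × $21.62 standing = $2,678.72
Difference = |$1,132.38 − $2,678.72| = $1,546.35 ≈ $1546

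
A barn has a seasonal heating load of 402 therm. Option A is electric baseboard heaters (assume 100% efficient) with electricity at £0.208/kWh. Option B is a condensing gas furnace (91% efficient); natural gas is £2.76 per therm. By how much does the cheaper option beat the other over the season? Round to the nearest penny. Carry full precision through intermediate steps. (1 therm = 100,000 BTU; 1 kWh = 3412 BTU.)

£1231.39

Heat load = 402 therm × 100,000 = 40,200,000 BTU
Gas: input = 40,200,000 / 0.91 = 44,175,824 BTU = 441.8 therm → 441.8 × £2.76 = £1,219.25
Electric: 40,200,000 BTU / 3412 = 11,780 kWh → × £0.208 = £2,450.64
Difference = |£1,219.25 − £2,450.64| = £1,231.39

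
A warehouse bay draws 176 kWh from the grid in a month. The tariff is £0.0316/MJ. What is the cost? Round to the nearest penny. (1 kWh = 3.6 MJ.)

176 kWh × (3.6 MJ/kWh) = 633.6 MJ
Cost = 633.6 MJ × £0.0316/MJ = £20.02

£20.02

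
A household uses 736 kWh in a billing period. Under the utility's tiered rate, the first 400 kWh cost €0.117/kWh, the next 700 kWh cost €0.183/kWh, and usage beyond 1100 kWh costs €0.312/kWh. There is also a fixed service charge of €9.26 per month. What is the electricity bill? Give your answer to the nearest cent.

First 400 kWh × €0.117 = €46.80
Next 336 kWh × €0.183 = €61.49
Remaining tier: 0 kWh (not reached)
Energy charge = €108.29; + service €9.26 = €117.55

€117.55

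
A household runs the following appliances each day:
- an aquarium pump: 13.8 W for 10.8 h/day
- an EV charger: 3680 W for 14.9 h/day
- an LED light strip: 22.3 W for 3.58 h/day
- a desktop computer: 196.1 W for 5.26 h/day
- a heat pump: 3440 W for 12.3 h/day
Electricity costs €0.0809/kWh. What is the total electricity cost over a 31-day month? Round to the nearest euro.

€247

aquarium pump: 13.8 W × 10.8 h × 31 d = 4,620 Wh = 4.62 kWh
EV charger: 3680 W × 14.9 h × 31 d = 1,699,792 Wh = 1,700 kWh
LED light strip: 22.3 W × 3.58 h × 31 d = 2,475 Wh = 2.475 kWh
desktop computer: 196.1 W × 5.26 h × 31 d = 31,976 Wh = 31.98 kWh
heat pump: 3440 W × 12.3 h × 31 d = 1,311,672 Wh = 1,312 kWh
Total energy = 4.62 + 1,700 + 2.475 + 31.98 + 1,312 = 3,051 kWh
Cost = 3,051 kWh × €0.0809 = €246.79 ≈ €247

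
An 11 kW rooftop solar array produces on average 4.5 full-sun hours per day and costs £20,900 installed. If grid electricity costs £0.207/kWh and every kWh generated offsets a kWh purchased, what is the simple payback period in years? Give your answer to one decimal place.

5.6 years

Daily generation = 11 kW × 4.5 h = 49.5 kWh
Annual generation = 49.5 × 365 = 18068 kWh
Annual savings = 18068 × £0.207 = £3,739.97
Payback = £20,900 / £3,739.97 = 5.59 years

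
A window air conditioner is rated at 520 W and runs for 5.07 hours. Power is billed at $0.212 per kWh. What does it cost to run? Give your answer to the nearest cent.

$0.56

Energy = 520 W × 5.07 h = 2,636 Wh = 2.636 kWh
Cost = 2.636 kWh × $0.212/kWh = $0.56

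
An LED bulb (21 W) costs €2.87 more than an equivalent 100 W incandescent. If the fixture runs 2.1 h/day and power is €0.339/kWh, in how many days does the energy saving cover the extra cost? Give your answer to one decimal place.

51.0 days

Power saved = 100 − 21 = 79 W
Daily energy saved = 79 W × 2.1 h = 165.9 Wh = 0.1659 kWh
Daily savings = 0.1659 × €0.339 = €0.0562
Payback = €2.87 / €0.0562 per day = 51.03 days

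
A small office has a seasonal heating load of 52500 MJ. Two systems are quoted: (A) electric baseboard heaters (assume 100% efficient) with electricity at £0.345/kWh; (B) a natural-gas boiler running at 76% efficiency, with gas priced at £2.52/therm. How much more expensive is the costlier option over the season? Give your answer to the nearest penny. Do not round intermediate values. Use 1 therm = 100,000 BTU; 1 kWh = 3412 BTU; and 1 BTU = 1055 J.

£3381.69

Heat load = 52500 MJ = 52,500,000,000 J / 1055 = 49,763,033 BTU
Gas: input = 49,763,033 / 0.76 = 65,477,675 BTU = 654.8 therm → 654.8 × £2.52 = £1,650.04
Electric: 49,763,033 BTU / 3412 = 14,580 kWh → × £0.345 = £5,031.73
Difference = |£1,650.04 − £5,031.73| = £3,381.69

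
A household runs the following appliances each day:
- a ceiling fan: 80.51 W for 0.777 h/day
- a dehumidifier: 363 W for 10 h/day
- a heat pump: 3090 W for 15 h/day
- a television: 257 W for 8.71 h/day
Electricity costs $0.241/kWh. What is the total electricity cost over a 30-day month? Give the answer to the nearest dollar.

$378

ceiling fan: 80.51 W × 0.777 h × 30 d = 1,877 Wh = 1.877 kWh
dehumidifier: 363 W × 10 h × 30 d = 108,900 Wh = 108.9 kWh
heat pump: 3090 W × 15 h × 30 d = 1,390,500 Wh = 1,390 kWh
television: 257 W × 8.71 h × 30 d = 67,154 Wh = 67.15 kWh
Total energy = 1.877 + 108.9 + 1,390 + 67.15 = 1,568 kWh
Cost = 1,568 kWh × $0.241 = $377.99 ≈ $378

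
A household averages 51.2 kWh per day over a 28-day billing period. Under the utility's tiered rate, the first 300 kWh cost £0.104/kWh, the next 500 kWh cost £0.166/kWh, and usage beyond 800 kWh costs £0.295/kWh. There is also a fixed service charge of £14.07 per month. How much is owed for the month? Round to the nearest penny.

£315.18

Usage = 51.2 kWh/day × 28 days = 1433.6 kWh
First 300 kWh × £0.104 = £31.20
Next 500 kWh × £0.166 = £83.00
Remaining 633.6 kWh × £0.295 = £186.91
Energy charge = £301.11; + service £14.07 = £315.18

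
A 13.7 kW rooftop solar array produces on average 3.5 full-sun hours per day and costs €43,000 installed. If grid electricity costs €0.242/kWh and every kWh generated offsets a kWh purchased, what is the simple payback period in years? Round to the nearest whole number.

10 years

Daily generation = 13.7 kW × 3.5 h = 47.95 kWh
Annual generation = 47.95 × 365 = 17502 kWh
Annual savings = 17502 × €0.242 = €4,235.42
Payback = €43,000 / €4,235.42 = 10.2 years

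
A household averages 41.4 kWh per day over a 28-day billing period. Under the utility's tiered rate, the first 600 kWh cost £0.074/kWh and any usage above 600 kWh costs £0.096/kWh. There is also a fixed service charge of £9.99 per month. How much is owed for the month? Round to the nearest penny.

£108.07

Usage = 41.4 kWh/day × 28 days = 1159.2 kWh
First 600 kWh × £0.074 = £44.40
Remaining 559.2 kWh × £0.096 = £53.68
Energy charge = £98.08; + service £9.99 = £108.07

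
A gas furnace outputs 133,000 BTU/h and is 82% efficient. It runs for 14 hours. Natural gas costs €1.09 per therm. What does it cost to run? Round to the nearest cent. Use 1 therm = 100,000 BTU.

Heat delivered = 133,000 BTU/h × 14 h = 1,862,000 BTU
Gas input = 1,862,000 / 0.82 = 2,270,732 BTU
= 2,270,732 / 100,000 = 22.71 therm
Cost = 22.71 × €1.09/therm = €24.75

€24.75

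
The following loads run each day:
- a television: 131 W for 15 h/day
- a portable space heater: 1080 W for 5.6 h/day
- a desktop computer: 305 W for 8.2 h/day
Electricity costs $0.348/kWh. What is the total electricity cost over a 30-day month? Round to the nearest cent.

television: 131 W × 15 h × 30 d = 58,950 Wh = 58.95 kWh
portable space heater: 1080 W × 5.6 h × 30 d = 181,440 Wh = 181.4 kWh
desktop computer: 305 W × 8.2 h × 30 d = 75,030 Wh = 75.03 kWh
Total energy = 58.95 + 181.4 + 75.03 = 315.4 kWh
Cost = 315.4 kWh × $0.348 = $109.77

$109.77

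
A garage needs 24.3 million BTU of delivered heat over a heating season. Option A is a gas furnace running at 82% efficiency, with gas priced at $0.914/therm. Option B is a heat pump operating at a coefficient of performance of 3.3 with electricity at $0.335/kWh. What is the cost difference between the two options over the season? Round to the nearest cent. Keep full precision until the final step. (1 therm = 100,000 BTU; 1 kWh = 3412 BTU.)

Heat load = 24.3 × 10⁶ BTU = 24,300,000 BTU
Gas: input = 24,300,000 / 0.82 = 29,634,146 BTU = 296.3 therm → 296.3 × $0.914 = $270.86
Heat pump: 24,300,000 BTU / 3412 = 7,122 kWh heat; / 3.3 = 2,158 kWh in → × $0.335 = $722.98
Difference = |$270.86 − $722.98| = $452.13

$452.13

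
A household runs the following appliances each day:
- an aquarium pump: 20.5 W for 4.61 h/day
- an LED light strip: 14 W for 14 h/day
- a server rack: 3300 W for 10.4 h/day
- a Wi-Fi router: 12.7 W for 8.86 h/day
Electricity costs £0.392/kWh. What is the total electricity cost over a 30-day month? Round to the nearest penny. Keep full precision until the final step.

£408.34

aquarium pump: 20.5 W × 4.61 h × 30 d = 2,835 Wh = 2.835 kWh
LED light strip: 14 W × 14 h × 30 d = 5,880 Wh = 5.88 kWh
server rack: 3300 W × 10.4 h × 30 d = 1,029,600 Wh = 1,030 kWh
Wi-Fi router: 12.7 W × 8.86 h × 30 d = 3,376 Wh = 3.376 kWh
Total energy = 2.835 + 5.88 + 1,030 + 3.376 = 1,042 kWh
Cost = 1,042 kWh × £0.392 = £408.34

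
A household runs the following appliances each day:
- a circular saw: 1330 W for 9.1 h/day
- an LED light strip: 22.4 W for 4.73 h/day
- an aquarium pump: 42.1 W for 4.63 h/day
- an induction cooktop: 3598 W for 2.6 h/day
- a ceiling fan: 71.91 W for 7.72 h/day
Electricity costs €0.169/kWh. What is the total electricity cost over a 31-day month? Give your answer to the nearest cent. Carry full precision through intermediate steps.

€116.90

circular saw: 1330 W × 9.1 h × 31 d = 375,193 Wh = 375.2 kWh
LED light strip: 22.4 W × 4.73 h × 31 d = 3,285 Wh = 3.285 kWh
aquarium pump: 42.1 W × 4.63 h × 31 d = 6,043 Wh = 6.043 kWh
induction cooktop: 3598 W × 2.6 h × 31 d = 289,999 Wh = 290 kWh
ceiling fan: 71.91 W × 7.72 h × 31 d = 17,210 Wh = 17.21 kWh
Total energy = 375.2 + 3.285 + 6.043 + 290 + 17.21 = 691.7 kWh
Cost = 691.7 kWh × €0.169 = €116.90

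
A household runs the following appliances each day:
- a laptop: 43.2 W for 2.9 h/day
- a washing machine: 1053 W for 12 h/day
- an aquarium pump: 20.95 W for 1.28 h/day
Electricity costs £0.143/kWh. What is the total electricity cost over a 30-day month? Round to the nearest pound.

laptop: 43.2 W × 2.9 h × 30 d = 3,758 Wh = 3.758 kWh
washing machine: 1053 W × 12 h × 30 d = 379,080 Wh = 379.1 kWh
aquarium pump: 20.95 W × 1.28 h × 30 d = 804 Wh = 0.8045 kWh
Total energy = 3.758 + 379.1 + 0.8045 = 383.6 kWh
Cost = 383.6 kWh × £0.143 = £54.86 ≈ £55

£55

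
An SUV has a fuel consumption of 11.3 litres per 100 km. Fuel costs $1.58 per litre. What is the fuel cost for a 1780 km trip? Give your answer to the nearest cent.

$317.80

Fuel = 11.3 L/100 km × 1780 km / 100 = 201.1 L
Cost = 201.1 L × $1.58/L = $317.80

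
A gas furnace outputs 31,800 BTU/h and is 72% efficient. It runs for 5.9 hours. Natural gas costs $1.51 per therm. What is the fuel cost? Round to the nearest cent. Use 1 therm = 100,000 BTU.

Heat delivered = 31,800 BTU/h × 5.9 h = 187,620 BTU
Gas input = 187,620 / 0.72 = 260,583 BTU
= 260,583 / 100,000 = 2.606 therm
Cost = 2.606 × $1.51/therm = $3.93

$3.93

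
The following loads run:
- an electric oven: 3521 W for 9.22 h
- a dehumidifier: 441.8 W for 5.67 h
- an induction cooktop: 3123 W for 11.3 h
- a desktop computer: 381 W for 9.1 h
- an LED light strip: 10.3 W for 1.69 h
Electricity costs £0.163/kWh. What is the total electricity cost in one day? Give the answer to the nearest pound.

electric oven: 3521 W × 9.22 h = 32,464 Wh = 32.46 kWh
dehumidifier: 441.8 W × 5.67 h = 2,505 Wh = 2.505 kWh
induction cooktop: 3123 W × 11.3 h = 35,290 Wh = 35.29 kWh
desktop computer: 381 W × 9.1 h = 3,467 Wh = 3.467 kWh
LED light strip: 10.3 W × 1.69 h = 17 Wh = 0.01741 kWh
Total energy = 32.46 + 2.505 + 35.29 + 3.467 + 0.01741 = 73.74 kWh
Cost = 73.74 kWh × £0.163 = £12.02 ≈ £12

£12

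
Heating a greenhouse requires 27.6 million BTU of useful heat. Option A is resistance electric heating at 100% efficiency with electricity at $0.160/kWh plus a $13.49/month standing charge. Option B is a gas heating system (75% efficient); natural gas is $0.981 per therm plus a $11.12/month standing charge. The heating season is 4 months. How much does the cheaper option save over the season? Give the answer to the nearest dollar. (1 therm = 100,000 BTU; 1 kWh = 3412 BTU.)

Heat load = 27.6 × 10⁶ BTU = 27,600,000 BTU
Gas: input = 27,600,000 / 0.75 = 36,800,000 BTU = 368 therm → 368 × $0.981 = $361.01; + 4 × $11.12 standing = $405.49
Electric: 27,600,000 BTU / 3412 = 8,089 kWh → × $0.160 = $1,294.26; + 4 × $13.49 standing = $1,348.22
Difference = |$405.49 − $1,348.22| = $942.73 ≈ $943

$943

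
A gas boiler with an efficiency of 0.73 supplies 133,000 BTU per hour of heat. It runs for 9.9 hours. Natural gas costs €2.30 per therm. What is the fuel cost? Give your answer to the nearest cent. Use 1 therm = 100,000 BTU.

€41.49

Heat delivered = 133,000 BTU/h × 9.9 h = 1,316,700 BTU
Gas input = 1,316,700 / 0.73 = 1,803,699 BTU
= 1,803,699 / 100,000 = 18.04 therm
Cost = 18.04 × €2.30/therm = €41.49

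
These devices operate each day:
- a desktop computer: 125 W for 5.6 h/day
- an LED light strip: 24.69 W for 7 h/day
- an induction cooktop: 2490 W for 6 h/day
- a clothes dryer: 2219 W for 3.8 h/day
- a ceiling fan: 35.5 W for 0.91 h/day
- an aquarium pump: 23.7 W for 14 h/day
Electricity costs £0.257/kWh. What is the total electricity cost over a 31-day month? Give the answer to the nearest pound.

desktop computer: 125 W × 5.6 h × 31 d = 21,700 Wh = 21.7 kWh
LED light strip: 24.69 W × 7 h × 31 d = 5,358 Wh = 5.358 kWh
induction cooktop: 2490 W × 6 h × 31 d = 463,140 Wh = 463.1 kWh
clothes dryer: 2219 W × 3.8 h × 31 d = 261,398 Wh = 261.4 kWh
ceiling fan: 35.5 W × 0.91 h × 31 d = 1,001 Wh = 1.001 kWh
aquarium pump: 23.7 W × 14 h × 31 d = 10,286 Wh = 10.29 kWh
Total energy = 21.7 + 5.358 + 463.1 + 261.4 + 1.001 + 10.29 = 762.9 kWh
Cost = 762.9 kWh × £0.257 = £196.06 ≈ £196

£196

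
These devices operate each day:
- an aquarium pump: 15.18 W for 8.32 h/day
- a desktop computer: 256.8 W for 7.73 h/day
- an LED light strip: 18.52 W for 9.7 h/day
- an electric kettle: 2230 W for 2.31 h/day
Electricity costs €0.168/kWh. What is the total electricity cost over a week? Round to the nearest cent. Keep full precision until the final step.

aquarium pump: 15.18 W × 8.32 h × 7 d = 884 Wh = 0.8841 kWh
desktop computer: 256.8 W × 7.73 h × 7 d = 13,895 Wh = 13.9 kWh
LED light strip: 18.52 W × 9.7 h × 7 d = 1,258 Wh = 1.258 kWh
electric kettle: 2230 W × 2.31 h × 7 d = 36,059 Wh = 36.06 kWh
Total energy = 0.8841 + 13.9 + 1.258 + 36.06 = 52.1 kWh
Cost = 52.1 kWh × €0.168 = €8.75

€8.75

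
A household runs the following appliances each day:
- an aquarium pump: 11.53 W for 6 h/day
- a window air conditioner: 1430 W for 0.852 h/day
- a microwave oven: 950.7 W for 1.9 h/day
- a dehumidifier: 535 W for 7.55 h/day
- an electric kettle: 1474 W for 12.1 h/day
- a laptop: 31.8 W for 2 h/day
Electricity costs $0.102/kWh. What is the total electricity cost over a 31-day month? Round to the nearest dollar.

aquarium pump: 11.53 W × 6 h × 31 d = 2,145 Wh = 2.145 kWh
window air conditioner: 1430 W × 0.852 h × 31 d = 37,769 Wh = 37.77 kWh
microwave oven: 950.7 W × 1.9 h × 31 d = 55,996 Wh = 56 kWh
dehumidifier: 535 W × 7.55 h × 31 d = 125,217 Wh = 125.2 kWh
electric kettle: 1474 W × 12.1 h × 31 d = 552,897 Wh = 552.9 kWh
laptop: 31.8 W × 2 h × 31 d = 1,972 Wh = 1.972 kWh
Total energy = 2.145 + 37.77 + 56 + 125.2 + 552.9 + 1.972 = 776 kWh
Cost = 776 kWh × $0.102 = $79.15 ≈ $79

$79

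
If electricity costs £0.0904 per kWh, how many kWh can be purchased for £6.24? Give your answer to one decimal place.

£6.24 / £0.0904 per kWh = 69.03 kWh

69.0 kWh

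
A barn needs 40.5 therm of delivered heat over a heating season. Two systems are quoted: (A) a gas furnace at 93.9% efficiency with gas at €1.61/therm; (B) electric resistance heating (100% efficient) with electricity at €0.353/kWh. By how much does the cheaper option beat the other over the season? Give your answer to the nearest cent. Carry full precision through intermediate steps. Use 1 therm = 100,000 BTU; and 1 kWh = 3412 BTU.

Heat load = 40.5 therm × 100,000 = 4,050,000 BTU
Gas: input = 4,050,000 / 0.939 = 4,313,099 BTU = 43.13 therm → 43.13 × €1.61 = €69.44
Electric: 4,050,000 BTU / 3412 = 1,187 kWh → × €0.353 = €419.01
Difference = |€69.44 − €419.01| = €349.57

€349.57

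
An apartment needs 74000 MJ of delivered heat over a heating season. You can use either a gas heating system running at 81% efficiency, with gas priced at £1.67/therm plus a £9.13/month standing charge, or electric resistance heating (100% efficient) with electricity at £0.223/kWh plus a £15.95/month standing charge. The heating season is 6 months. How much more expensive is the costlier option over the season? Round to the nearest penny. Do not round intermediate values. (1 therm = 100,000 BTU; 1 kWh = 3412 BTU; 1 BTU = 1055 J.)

£3179.10

Heat load = 74000 MJ = 74,000,000,000 J / 1055 = 70,142,180 BTU
Gas: input = 70,142,180 / 0.81 = 86,595,284 BTU = 866 therm → 866 × £1.67 = £1,446.14; + 6 × £9.13 standing = £1,500.92
Electric: 70,142,180 BTU / 3412 = 20,560 kWh → × £0.223 = £4,584.32; + 6 × £15.95 standing = £4,680.02
Difference = |£1,500.92 − £4,680.02| = £3,179.10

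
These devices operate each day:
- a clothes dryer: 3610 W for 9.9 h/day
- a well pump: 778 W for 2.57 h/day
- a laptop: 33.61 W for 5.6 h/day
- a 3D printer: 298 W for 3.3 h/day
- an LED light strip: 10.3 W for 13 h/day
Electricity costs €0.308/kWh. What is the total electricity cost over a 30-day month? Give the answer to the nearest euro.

€361

clothes dryer: 3610 W × 9.9 h × 30 d = 1,072,170 Wh = 1,072 kWh
well pump: 778 W × 2.57 h × 30 d = 59,984 Wh = 59.98 kWh
laptop: 33.61 W × 5.6 h × 30 d = 5,646 Wh = 5.646 kWh
3D printer: 298 W × 3.3 h × 30 d = 29,502 Wh = 29.5 kWh
LED light strip: 10.3 W × 13 h × 30 d = 4,017 Wh = 4.017 kWh
Total energy = 1,072 + 59.98 + 5.646 + 29.5 + 4.017 = 1,171 kWh
Cost = 1,171 kWh × €0.308 = €360.77 ≈ €361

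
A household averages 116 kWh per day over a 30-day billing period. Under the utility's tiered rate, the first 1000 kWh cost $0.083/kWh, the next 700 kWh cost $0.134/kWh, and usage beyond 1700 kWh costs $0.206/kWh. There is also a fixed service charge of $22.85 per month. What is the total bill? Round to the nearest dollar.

$566

Usage = 116 kWh/day × 30 days = 3480 kWh
First 1000 kWh × $0.083 = $83.00
Next 700 kWh × $0.134 = $93.80
Remaining 1780 kWh × $0.206 = $366.68
Energy charge = $543.48; + service $22.85 = $566.33 ≈ $566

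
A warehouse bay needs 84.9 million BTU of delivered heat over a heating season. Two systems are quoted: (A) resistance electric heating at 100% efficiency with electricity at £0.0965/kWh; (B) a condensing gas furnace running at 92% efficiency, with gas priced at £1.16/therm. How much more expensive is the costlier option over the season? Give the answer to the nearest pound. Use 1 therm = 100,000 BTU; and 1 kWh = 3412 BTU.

Heat load = 84.9 × 10⁶ BTU = 84,900,000 BTU
Gas: input = 84,900,000 / 0.92 = 92,282,609 BTU = 922.8 therm → 922.8 × £1.16 = £1,070.48
Electric: 84,900,000 BTU / 3412 = 24,880 kWh → × £0.0965 = £2,401.19
Difference = |£1,070.48 − £2,401.19| = £1,330.71 ≈ £1331

£1331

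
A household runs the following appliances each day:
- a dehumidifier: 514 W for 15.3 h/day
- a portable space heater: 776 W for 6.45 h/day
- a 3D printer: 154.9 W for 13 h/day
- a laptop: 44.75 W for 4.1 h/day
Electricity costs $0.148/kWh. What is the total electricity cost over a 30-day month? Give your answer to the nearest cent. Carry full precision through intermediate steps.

$66.90

dehumidifier: 514 W × 15.3 h × 30 d = 235,926 Wh = 235.9 kWh
portable space heater: 776 W × 6.45 h × 30 d = 150,156 Wh = 150.2 kWh
3D printer: 154.9 W × 13 h × 30 d = 60,411 Wh = 60.41 kWh
laptop: 44.75 W × 4.1 h × 30 d = 5,504 Wh = 5.504 kWh
Total energy = 235.9 + 150.2 + 60.41 + 5.504 = 452 kWh
Cost = 452 kWh × $0.148 = $66.90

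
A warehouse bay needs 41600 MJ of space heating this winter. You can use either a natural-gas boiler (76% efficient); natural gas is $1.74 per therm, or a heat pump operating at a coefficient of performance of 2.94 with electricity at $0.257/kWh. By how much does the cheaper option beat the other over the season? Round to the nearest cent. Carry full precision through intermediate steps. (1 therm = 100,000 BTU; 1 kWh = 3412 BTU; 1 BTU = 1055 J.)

$107.46

Heat load = 41600 MJ = 41,600,000,000 J / 1055 = 39,431,280 BTU
Gas: input = 39,431,280 / 0.76 = 51,883,263 BTU = 518.8 therm → 518.8 × $1.74 = $902.77
Heat pump: 39,431,280 BTU / 3412 = 11,560 kWh heat; / 2.94 = 3,931 kWh in → × $0.257 = $1,010.22
Difference = |$902.77 − $1,010.22| = $107.46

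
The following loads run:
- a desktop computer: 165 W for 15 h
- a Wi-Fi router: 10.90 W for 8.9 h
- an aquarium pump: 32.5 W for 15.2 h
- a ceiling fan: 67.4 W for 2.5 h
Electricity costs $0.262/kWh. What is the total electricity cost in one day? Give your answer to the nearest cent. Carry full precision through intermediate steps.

$0.85

desktop computer: 165 W × 15 h = 2,475 Wh = 2.475 kWh
Wi-Fi router: 10.90 W × 8.9 h = 97 Wh = 0.09701 kWh
aquarium pump: 32.5 W × 15.2 h = 494 Wh = 0.494 kWh
ceiling fan: 67.4 W × 2.5 h = 168 Wh = 0.1685 kWh
Total energy = 2.475 + 0.09701 + 0.494 + 0.1685 = 3.235 kWh
Cost = 3.235 kWh × $0.262 = $0.85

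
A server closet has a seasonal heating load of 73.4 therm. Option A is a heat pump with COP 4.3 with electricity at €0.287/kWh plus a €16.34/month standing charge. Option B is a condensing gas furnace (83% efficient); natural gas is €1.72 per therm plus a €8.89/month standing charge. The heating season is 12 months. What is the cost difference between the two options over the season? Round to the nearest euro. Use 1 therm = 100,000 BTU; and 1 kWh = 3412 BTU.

Heat load = 73.4 therm × 100,000 = 7,340,000 BTU
Gas: input = 7,340,000 / 0.83 = 8,843,373 BTU = 88.43 therm → 88.43 × €1.72 = €152.11; + 12 × €8.89 standing = €258.79
Heat pump: 7,340,000 BTU / 3412 = 2,151 kWh heat; / 4.3 = 500.3 kWh in → × €0.287 = €143.58; + 12 × €16.34 standing = €339.66
Difference = |€258.79 − €339.66| = €80.88 ≈ €81

€81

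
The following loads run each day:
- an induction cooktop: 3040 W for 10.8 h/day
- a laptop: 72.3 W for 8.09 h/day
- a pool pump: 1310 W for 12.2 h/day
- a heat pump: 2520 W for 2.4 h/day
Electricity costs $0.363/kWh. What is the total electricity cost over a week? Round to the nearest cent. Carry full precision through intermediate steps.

induction cooktop: 3040 W × 10.8 h × 7 d = 229,824 Wh = 229.8 kWh
laptop: 72.3 W × 8.09 h × 7 d = 4,094 Wh = 4.094 kWh
pool pump: 1310 W × 12.2 h × 7 d = 111,874 Wh = 111.9 kWh
heat pump: 2520 W × 2.4 h × 7 d = 42,336 Wh = 42.34 kWh
Total energy = 229.8 + 4.094 + 111.9 + 42.34 = 388.1 kWh
Cost = 388.1 kWh × $0.363 = $140.89

$140.89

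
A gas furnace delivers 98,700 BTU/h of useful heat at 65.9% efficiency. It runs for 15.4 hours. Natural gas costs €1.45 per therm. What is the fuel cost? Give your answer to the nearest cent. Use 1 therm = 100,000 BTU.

€33.44

Heat delivered = 98,700 BTU/h × 15.4 h = 1,519,980 BTU
Gas input = 1,519,980 / 0.659 = 2,306,495 BTU
= 2,306,495 / 100,000 = 23.06 therm
Cost = 23.06 × €1.45/therm = €33.44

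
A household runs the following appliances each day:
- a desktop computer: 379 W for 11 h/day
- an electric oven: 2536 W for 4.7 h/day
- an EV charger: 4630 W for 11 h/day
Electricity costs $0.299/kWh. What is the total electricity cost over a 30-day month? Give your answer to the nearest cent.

$601.15

desktop computer: 379 W × 11 h × 30 d = 125,070 Wh = 125.1 kWh
electric oven: 2536 W × 4.7 h × 30 d = 357,576 Wh = 357.6 kWh
EV charger: 4630 W × 11 h × 30 d = 1,527,900 Wh = 1,528 kWh
Total energy = 125.1 + 357.6 + 1,528 = 2,011 kWh
Cost = 2,011 kWh × $0.299 = $601.15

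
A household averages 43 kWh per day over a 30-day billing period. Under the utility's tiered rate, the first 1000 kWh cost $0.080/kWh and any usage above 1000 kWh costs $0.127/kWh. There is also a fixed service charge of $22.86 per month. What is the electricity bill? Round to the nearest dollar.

$140

Usage = 43 kWh/day × 30 days = 1290 kWh
First 1000 kWh × $0.080 = $80.00
Remaining 290 kWh × $0.127 = $36.83
Energy charge = $116.83; + service $22.86 = $139.69 ≈ $140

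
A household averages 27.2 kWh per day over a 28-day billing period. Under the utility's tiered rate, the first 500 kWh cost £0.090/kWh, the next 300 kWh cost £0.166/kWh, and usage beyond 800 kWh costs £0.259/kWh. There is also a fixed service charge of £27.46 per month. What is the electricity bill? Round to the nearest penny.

£115.89

Usage = 27.2 kWh/day × 28 days = 761.6 kWh
First 500 kWh × £0.090 = £45.00
Next 261.6 kWh × £0.166 = £43.43
Remaining tier: 0 kWh (not reached)
Energy charge = £88.43; + service £27.46 = £115.89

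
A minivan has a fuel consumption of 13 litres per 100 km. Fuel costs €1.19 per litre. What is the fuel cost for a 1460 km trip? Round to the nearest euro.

Fuel = 13 L/100 km × 1460 km / 100 = 189.8 L
Cost = 189.8 L × €1.19/L = €225.86 ≈ €226

€226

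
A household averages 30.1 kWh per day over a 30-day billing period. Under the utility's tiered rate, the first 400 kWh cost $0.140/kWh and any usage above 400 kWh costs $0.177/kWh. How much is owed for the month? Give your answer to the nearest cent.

Usage = 30.1 kWh/day × 30 days = 903 kWh
First 400 kWh × $0.140 = $56.00
Remaining 503 kWh × $0.177 = $89.03
Total = $145.03

$145.03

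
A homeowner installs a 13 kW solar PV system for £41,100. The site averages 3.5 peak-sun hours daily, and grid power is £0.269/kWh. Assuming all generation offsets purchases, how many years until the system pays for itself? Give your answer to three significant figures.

9.20 years

Daily generation = 13 kW × 3.5 h = 45.5 kWh
Annual generation = 45.5 × 365 = 16608 kWh
Annual savings = 16608 × £0.269 = £4,467.42
Payback = £41,100 / £4,467.42 = 9.2 years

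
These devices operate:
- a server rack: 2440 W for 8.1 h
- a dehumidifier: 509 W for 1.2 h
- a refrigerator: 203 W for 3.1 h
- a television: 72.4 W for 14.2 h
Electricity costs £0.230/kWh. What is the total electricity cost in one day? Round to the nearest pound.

server rack: 2440 W × 8.1 h = 19,764 Wh = 19.76 kWh
dehumidifier: 509 W × 1.2 h = 611 Wh = 0.6108 kWh
refrigerator: 203 W × 3.1 h = 629 Wh = 0.6293 kWh
television: 72.4 W × 14.2 h = 1,028 Wh = 1.028 kWh
Total energy = 19.76 + 0.6108 + 0.6293 + 1.028 = 22.03 kWh
Cost = 22.03 kWh × £0.230 = £5.07 ≈ £5

£5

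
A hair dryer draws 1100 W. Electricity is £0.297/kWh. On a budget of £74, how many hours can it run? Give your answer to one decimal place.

226.5 h

Energy budget = £74 / £0.297 per kWh = 249.2 kWh = 249,158 Wh
Runtime = 249,158 Wh / 1100 W = 226.5 h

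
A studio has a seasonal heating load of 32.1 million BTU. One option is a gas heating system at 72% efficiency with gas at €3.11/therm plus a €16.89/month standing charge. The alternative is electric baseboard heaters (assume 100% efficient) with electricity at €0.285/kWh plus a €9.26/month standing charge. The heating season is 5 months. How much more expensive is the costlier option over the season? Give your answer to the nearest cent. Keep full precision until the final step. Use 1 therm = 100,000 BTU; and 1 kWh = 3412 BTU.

Heat load = 32.1 × 10⁶ BTU = 32,100,000 BTU
Gas: input = 32,100,000 / 0.72 = 44,583,333 BTU = 445.8 therm → 445.8 × €3.11 = €1,386.54; + 5 × €16.89 standing = €1,470.99
Electric: 32,100,000 BTU / 3412 = 9,408 kWh → × €0.285 = €2,681.27; + 5 × €9.26 standing = €2,727.57
Difference = |€1,470.99 − €2,727.57| = €1,256.58

€1256.58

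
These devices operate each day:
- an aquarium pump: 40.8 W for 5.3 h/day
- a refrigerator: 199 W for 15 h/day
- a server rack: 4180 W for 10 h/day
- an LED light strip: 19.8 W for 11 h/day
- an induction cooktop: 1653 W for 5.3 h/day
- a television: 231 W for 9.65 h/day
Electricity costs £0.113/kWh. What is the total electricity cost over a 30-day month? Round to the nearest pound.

£191

aquarium pump: 40.8 W × 5.3 h × 30 d = 6,487 Wh = 6.487 kWh
refrigerator: 199 W × 15 h × 30 d = 89,550 Wh = 89.55 kWh
server rack: 4180 W × 10 h × 30 d = 1,254,000 Wh = 1,254 kWh
LED light strip: 19.8 W × 11 h × 30 d = 6,534 Wh = 6.534 kWh
induction cooktop: 1653 W × 5.3 h × 30 d = 262,827 Wh = 262.8 kWh
television: 231 W × 9.65 h × 30 d = 66,874 Wh = 66.87 kWh
Total energy = 6.487 + 89.55 + 1,254 + 6.534 + 262.8 + 66.87 = 1,686 kWh
Cost = 1,686 kWh × £0.113 = £190.55 ≈ £191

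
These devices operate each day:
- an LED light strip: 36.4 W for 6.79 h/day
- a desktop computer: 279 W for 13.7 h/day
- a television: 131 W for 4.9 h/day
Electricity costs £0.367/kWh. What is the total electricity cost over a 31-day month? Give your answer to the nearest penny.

£53.60

LED light strip: 36.4 W × 6.79 h × 31 d = 7,662 Wh = 7.662 kWh
desktop computer: 279 W × 13.7 h × 31 d = 118,491 Wh = 118.5 kWh
television: 131 W × 4.9 h × 31 d = 19,899 Wh = 19.9 kWh
Total energy = 7.662 + 118.5 + 19.9 = 146.1 kWh
Cost = 146.1 kWh × £0.367 = £53.60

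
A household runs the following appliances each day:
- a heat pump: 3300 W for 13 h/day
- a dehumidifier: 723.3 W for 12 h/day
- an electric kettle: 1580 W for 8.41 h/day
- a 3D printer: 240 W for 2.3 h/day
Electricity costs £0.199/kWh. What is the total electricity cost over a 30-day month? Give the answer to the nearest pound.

heat pump: 3300 W × 13 h × 30 d = 1,287,000 Wh = 1,287 kWh
dehumidifier: 723.3 W × 12 h × 30 d = 260,388 Wh = 260.4 kWh
electric kettle: 1580 W × 8.41 h × 30 d = 398,634 Wh = 398.6 kWh
3D printer: 240 W × 2.3 h × 30 d = 16,560 Wh = 16.56 kWh
Total energy = 1,287 + 260.4 + 398.6 + 16.56 = 1,963 kWh
Cost = 1,963 kWh × £0.199 = £390.55 ≈ £391

£391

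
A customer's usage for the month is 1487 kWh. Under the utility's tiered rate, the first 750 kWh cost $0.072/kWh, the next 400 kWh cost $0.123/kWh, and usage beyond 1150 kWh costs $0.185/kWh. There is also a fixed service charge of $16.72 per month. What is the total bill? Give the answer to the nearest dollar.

$182

First 750 kWh × $0.072 = $54.00
Next 400 kWh × $0.123 = $49.20
Remaining 337 kWh × $0.185 = $62.34
Energy charge = $165.54; + service $16.72 = $182.26 ≈ $182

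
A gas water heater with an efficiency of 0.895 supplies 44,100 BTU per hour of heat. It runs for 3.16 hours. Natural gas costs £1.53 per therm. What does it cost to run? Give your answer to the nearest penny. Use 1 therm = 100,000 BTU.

£2.38

Heat delivered = 44,100 BTU/h × 3.16 h = 139,356 BTU
Gas input = 139,356 / 0.895 = 155,705 BTU
= 155,705 / 100,000 = 1.557 therm
Cost = 1.557 × £1.53/therm = £2.38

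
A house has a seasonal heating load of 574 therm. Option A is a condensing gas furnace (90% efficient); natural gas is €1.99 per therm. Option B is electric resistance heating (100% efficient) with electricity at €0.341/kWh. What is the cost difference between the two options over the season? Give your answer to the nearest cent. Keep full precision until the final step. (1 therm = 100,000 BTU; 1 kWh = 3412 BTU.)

Heat load = 574 therm × 100,000 = 57,400,000 BTU
Gas: input = 57,400,000 / 0.90 = 63,777,778 BTU = 637.8 therm → 637.8 × €1.99 = €1,269.18
Electric: 57,400,000 BTU / 3412 = 16,820 kWh → × €0.341 = €5,736.64
Difference = |€1,269.18 − €5,736.64| = €4,467.46

€4467.46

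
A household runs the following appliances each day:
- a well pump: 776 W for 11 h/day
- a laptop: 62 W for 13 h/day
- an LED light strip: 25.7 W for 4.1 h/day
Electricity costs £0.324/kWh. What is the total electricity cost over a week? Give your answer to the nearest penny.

£21.43

well pump: 776 W × 11 h × 7 d = 59,752 Wh = 59.75 kWh
laptop: 62 W × 13 h × 7 d = 5,642 Wh = 5.642 kWh
LED light strip: 25.7 W × 4.1 h × 7 d = 738 Wh = 0.7376 kWh
Total energy = 59.75 + 5.642 + 0.7376 = 66.13 kWh
Cost = 66.13 kWh × £0.324 = £21.43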